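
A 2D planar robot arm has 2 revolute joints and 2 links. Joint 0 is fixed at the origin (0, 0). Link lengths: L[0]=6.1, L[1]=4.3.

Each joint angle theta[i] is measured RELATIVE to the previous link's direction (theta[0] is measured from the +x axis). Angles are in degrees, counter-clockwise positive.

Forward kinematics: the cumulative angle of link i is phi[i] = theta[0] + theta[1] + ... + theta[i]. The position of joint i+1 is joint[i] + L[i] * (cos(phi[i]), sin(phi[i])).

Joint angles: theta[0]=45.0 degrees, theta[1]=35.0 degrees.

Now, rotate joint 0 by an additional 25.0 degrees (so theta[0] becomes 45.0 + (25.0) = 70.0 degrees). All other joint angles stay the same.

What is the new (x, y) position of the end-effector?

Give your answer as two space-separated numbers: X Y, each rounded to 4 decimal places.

Answer: 0.9734 9.8856

Derivation:
joint[0] = (0.0000, 0.0000)  (base)
link 0: phi[0] = 70 = 70 deg
  cos(70 deg) = 0.3420, sin(70 deg) = 0.9397
  joint[1] = (0.0000, 0.0000) + 6.1 * (0.3420, 0.9397) = (0.0000 + 2.0863, 0.0000 + 5.7321) = (2.0863, 5.7321)
link 1: phi[1] = 70 + 35 = 105 deg
  cos(105 deg) = -0.2588, sin(105 deg) = 0.9659
  joint[2] = (2.0863, 5.7321) + 4.3 * (-0.2588, 0.9659) = (2.0863 + -1.1129, 5.7321 + 4.1535) = (0.9734, 9.8856)
End effector: (0.9734, 9.8856)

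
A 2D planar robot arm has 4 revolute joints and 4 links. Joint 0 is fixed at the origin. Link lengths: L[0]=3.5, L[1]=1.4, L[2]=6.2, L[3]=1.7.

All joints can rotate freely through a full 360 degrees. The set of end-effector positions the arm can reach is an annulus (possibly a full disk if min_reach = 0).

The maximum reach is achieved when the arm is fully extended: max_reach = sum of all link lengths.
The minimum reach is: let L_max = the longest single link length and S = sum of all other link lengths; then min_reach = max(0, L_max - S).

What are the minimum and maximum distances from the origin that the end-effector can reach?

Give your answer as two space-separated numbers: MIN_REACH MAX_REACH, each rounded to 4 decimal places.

Answer: 0.0000 12.8000

Derivation:
Link lengths: [3.5, 1.4, 6.2, 1.7]
max_reach = 3.5 + 1.4 + 6.2 + 1.7 = 12.8
L_max = max([3.5, 1.4, 6.2, 1.7]) = 6.2
S (sum of others) = 12.8 - 6.2 = 6.6
min_reach = max(0, 6.2 - 6.6) = max(0, -0.4) = 0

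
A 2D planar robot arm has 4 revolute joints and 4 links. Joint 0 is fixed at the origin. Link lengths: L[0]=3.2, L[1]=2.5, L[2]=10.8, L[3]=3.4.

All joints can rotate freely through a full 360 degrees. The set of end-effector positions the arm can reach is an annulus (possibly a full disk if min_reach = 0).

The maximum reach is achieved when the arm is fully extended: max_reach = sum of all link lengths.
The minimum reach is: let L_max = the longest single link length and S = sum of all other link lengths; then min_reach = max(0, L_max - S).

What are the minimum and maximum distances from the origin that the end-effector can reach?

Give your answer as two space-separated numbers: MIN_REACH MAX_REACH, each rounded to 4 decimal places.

Answer: 1.7000 19.9000

Derivation:
Link lengths: [3.2, 2.5, 10.8, 3.4]
max_reach = 3.2 + 2.5 + 10.8 + 3.4 = 19.9
L_max = max([3.2, 2.5, 10.8, 3.4]) = 10.8
S (sum of others) = 19.9 - 10.8 = 9.1
min_reach = max(0, 10.8 - 9.1) = max(0, 1.7) = 1.7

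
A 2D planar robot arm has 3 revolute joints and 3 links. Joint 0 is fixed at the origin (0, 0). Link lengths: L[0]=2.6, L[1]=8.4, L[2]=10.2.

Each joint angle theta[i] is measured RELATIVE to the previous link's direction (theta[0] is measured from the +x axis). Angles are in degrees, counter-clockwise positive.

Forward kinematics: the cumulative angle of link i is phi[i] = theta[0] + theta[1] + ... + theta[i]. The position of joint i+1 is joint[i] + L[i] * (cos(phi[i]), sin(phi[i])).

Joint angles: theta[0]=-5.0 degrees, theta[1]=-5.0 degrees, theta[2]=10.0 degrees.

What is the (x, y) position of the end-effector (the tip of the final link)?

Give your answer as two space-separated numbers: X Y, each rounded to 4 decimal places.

joint[0] = (0.0000, 0.0000)  (base)
link 0: phi[0] = -5 = -5 deg
  cos(-5 deg) = 0.9962, sin(-5 deg) = -0.0872
  joint[1] = (0.0000, 0.0000) + 2.6 * (0.9962, -0.0872) = (0.0000 + 2.5901, 0.0000 + -0.2266) = (2.5901, -0.2266)
link 1: phi[1] = -5 + -5 = -10 deg
  cos(-10 deg) = 0.9848, sin(-10 deg) = -0.1736
  joint[2] = (2.5901, -0.2266) + 8.4 * (0.9848, -0.1736) = (2.5901 + 8.2724, -0.2266 + -1.4586) = (10.8625, -1.6852)
link 2: phi[2] = -5 + -5 + 10 = 0 deg
  cos(0 deg) = 1.0000, sin(0 deg) = 0.0000
  joint[3] = (10.8625, -1.6852) + 10.2 * (1.0000, 0.0000) = (10.8625 + 10.2000, -1.6852 + 0.0000) = (21.0625, -1.6852)
End effector: (21.0625, -1.6852)

Answer: 21.0625 -1.6852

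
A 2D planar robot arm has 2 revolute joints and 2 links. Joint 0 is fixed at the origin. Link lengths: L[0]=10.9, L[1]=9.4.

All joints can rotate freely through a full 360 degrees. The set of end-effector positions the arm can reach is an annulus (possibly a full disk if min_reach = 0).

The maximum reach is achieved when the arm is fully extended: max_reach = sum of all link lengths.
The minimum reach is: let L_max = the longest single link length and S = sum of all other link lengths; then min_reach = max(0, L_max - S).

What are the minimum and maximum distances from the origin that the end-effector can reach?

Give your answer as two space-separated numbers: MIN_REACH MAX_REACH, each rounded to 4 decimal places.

Link lengths: [10.9, 9.4]
max_reach = 10.9 + 9.4 = 20.3
L_max = max([10.9, 9.4]) = 10.9
S (sum of others) = 20.3 - 10.9 = 9.4
min_reach = max(0, 10.9 - 9.4) = max(0, 1.5) = 1.5

Answer: 1.5000 20.3000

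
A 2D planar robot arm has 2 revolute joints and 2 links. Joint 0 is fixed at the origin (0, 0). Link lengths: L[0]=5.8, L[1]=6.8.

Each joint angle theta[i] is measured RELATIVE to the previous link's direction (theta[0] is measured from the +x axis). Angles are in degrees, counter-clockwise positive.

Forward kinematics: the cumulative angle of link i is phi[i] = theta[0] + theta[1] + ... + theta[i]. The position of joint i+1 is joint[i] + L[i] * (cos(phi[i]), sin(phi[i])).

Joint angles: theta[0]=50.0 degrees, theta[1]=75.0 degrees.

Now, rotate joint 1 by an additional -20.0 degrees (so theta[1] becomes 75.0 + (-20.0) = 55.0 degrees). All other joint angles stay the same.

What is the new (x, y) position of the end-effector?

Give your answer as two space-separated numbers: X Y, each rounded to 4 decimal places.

joint[0] = (0.0000, 0.0000)  (base)
link 0: phi[0] = 50 = 50 deg
  cos(50 deg) = 0.6428, sin(50 deg) = 0.7660
  joint[1] = (0.0000, 0.0000) + 5.8 * (0.6428, 0.7660) = (0.0000 + 3.7282, 0.0000 + 4.4431) = (3.7282, 4.4431)
link 1: phi[1] = 50 + 55 = 105 deg
  cos(105 deg) = -0.2588, sin(105 deg) = 0.9659
  joint[2] = (3.7282, 4.4431) + 6.8 * (-0.2588, 0.9659) = (3.7282 + -1.7600, 4.4431 + 6.5683) = (1.9682, 11.0114)
End effector: (1.9682, 11.0114)

Answer: 1.9682 11.0114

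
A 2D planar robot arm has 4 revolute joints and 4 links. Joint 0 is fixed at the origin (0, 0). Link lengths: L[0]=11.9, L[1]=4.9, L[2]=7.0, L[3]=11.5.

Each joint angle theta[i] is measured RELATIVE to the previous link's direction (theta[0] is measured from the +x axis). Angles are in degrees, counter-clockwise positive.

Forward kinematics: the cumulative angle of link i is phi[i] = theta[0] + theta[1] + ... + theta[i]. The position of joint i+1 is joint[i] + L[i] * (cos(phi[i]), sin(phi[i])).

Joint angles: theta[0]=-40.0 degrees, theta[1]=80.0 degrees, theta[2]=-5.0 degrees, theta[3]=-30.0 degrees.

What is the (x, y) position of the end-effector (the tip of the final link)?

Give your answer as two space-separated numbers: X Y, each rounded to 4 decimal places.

joint[0] = (0.0000, 0.0000)  (base)
link 0: phi[0] = -40 = -40 deg
  cos(-40 deg) = 0.7660, sin(-40 deg) = -0.6428
  joint[1] = (0.0000, 0.0000) + 11.9 * (0.7660, -0.6428) = (0.0000 + 9.1159, 0.0000 + -7.6492) = (9.1159, -7.6492)
link 1: phi[1] = -40 + 80 = 40 deg
  cos(40 deg) = 0.7660, sin(40 deg) = 0.6428
  joint[2] = (9.1159, -7.6492) + 4.9 * (0.7660, 0.6428) = (9.1159 + 3.7536, -7.6492 + 3.1497) = (12.8695, -4.4995)
link 2: phi[2] = -40 + 80 + -5 = 35 deg
  cos(35 deg) = 0.8192, sin(35 deg) = 0.5736
  joint[3] = (12.8695, -4.4995) + 7 * (0.8192, 0.5736) = (12.8695 + 5.7341, -4.4995 + 4.0150) = (18.6036, -0.4845)
link 3: phi[3] = -40 + 80 + -5 + -30 = 5 deg
  cos(5 deg) = 0.9962, sin(5 deg) = 0.0872
  joint[4] = (18.6036, -0.4845) + 11.5 * (0.9962, 0.0872) = (18.6036 + 11.4562, -0.4845 + 1.0023) = (30.0598, 0.5178)
End effector: (30.0598, 0.5178)

Answer: 30.0598 0.5178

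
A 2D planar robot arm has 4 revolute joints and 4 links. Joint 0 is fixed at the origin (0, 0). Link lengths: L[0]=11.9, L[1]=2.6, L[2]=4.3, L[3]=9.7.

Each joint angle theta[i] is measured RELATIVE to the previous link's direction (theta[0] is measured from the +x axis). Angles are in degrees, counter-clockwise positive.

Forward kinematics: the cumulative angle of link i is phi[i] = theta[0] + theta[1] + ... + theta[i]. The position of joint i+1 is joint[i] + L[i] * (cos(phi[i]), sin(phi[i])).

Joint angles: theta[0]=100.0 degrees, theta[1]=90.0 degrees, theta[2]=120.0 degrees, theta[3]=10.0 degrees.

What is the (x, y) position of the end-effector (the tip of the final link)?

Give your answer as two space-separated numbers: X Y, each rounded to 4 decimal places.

Answer: 5.5677 1.7387

Derivation:
joint[0] = (0.0000, 0.0000)  (base)
link 0: phi[0] = 100 = 100 deg
  cos(100 deg) = -0.1736, sin(100 deg) = 0.9848
  joint[1] = (0.0000, 0.0000) + 11.9 * (-0.1736, 0.9848) = (0.0000 + -2.0664, 0.0000 + 11.7192) = (-2.0664, 11.7192)
link 1: phi[1] = 100 + 90 = 190 deg
  cos(190 deg) = -0.9848, sin(190 deg) = -0.1736
  joint[2] = (-2.0664, 11.7192) + 2.6 * (-0.9848, -0.1736) = (-2.0664 + -2.5605, 11.7192 + -0.4515) = (-4.6269, 11.2677)
link 2: phi[2] = 100 + 90 + 120 = 310 deg
  cos(310 deg) = 0.6428, sin(310 deg) = -0.7660
  joint[3] = (-4.6269, 11.2677) + 4.3 * (0.6428, -0.7660) = (-4.6269 + 2.7640, 11.2677 + -3.2940) = (-1.8629, 7.9737)
link 3: phi[3] = 100 + 90 + 120 + 10 = 320 deg
  cos(320 deg) = 0.7660, sin(320 deg) = -0.6428
  joint[4] = (-1.8629, 7.9737) + 9.7 * (0.7660, -0.6428) = (-1.8629 + 7.4306, 7.9737 + -6.2350) = (5.5677, 1.7387)
End effector: (5.5677, 1.7387)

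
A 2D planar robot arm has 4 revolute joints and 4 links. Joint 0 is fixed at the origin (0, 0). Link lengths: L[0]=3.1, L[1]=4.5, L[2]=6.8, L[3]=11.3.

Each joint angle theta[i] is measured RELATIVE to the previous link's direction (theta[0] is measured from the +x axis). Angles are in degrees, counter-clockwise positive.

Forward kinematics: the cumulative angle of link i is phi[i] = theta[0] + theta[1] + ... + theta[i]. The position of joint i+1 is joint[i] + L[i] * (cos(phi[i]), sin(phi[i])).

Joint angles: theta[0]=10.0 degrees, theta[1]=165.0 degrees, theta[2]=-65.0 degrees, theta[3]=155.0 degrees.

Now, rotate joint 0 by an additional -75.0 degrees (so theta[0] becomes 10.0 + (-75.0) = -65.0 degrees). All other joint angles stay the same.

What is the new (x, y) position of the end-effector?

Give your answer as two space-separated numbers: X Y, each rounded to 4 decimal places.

joint[0] = (0.0000, 0.0000)  (base)
link 0: phi[0] = -65 = -65 deg
  cos(-65 deg) = 0.4226, sin(-65 deg) = -0.9063
  joint[1] = (0.0000, 0.0000) + 3.1 * (0.4226, -0.9063) = (0.0000 + 1.3101, 0.0000 + -2.8096) = (1.3101, -2.8096)
link 1: phi[1] = -65 + 165 = 100 deg
  cos(100 deg) = -0.1736, sin(100 deg) = 0.9848
  joint[2] = (1.3101, -2.8096) + 4.5 * (-0.1736, 0.9848) = (1.3101 + -0.7814, -2.8096 + 4.4316) = (0.5287, 1.6221)
link 2: phi[2] = -65 + 165 + -65 = 35 deg
  cos(35 deg) = 0.8192, sin(35 deg) = 0.5736
  joint[3] = (0.5287, 1.6221) + 6.8 * (0.8192, 0.5736) = (0.5287 + 5.5702, 1.6221 + 3.9003) = (6.0989, 5.5224)
link 3: phi[3] = -65 + 165 + -65 + 155 = 190 deg
  cos(190 deg) = -0.9848, sin(190 deg) = -0.1736
  joint[4] = (6.0989, 5.5224) + 11.3 * (-0.9848, -0.1736) = (6.0989 + -11.1283, 5.5224 + -1.9622) = (-5.0294, 3.5602)
End effector: (-5.0294, 3.5602)

Answer: -5.0294 3.5602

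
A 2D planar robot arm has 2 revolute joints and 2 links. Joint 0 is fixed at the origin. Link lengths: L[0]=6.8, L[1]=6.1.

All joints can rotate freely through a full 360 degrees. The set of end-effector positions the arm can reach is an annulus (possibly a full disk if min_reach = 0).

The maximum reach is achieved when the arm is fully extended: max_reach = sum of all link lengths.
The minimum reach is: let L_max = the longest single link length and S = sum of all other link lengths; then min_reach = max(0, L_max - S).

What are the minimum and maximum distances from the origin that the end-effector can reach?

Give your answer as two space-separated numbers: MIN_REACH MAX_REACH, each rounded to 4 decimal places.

Link lengths: [6.8, 6.1]
max_reach = 6.8 + 6.1 = 12.9
L_max = max([6.8, 6.1]) = 6.8
S (sum of others) = 12.9 - 6.8 = 6.1
min_reach = max(0, 6.8 - 6.1) = max(0, 0.7) = 0.7

Answer: 0.7000 12.9000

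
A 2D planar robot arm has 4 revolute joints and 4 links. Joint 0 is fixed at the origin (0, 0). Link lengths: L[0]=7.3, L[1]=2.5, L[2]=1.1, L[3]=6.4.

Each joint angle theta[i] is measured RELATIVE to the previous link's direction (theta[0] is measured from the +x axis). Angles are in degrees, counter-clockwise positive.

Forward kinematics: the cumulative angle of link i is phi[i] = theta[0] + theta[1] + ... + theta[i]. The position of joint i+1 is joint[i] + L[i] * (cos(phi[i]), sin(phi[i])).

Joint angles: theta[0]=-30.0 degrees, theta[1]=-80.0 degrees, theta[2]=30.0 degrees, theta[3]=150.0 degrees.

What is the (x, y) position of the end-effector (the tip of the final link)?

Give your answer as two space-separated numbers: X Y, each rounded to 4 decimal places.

joint[0] = (0.0000, 0.0000)  (base)
link 0: phi[0] = -30 = -30 deg
  cos(-30 deg) = 0.8660, sin(-30 deg) = -0.5000
  joint[1] = (0.0000, 0.0000) + 7.3 * (0.8660, -0.5000) = (0.0000 + 6.3220, 0.0000 + -3.6500) = (6.3220, -3.6500)
link 1: phi[1] = -30 + -80 = -110 deg
  cos(-110 deg) = -0.3420, sin(-110 deg) = -0.9397
  joint[2] = (6.3220, -3.6500) + 2.5 * (-0.3420, -0.9397) = (6.3220 + -0.8551, -3.6500 + -2.3492) = (5.4669, -5.9992)
link 2: phi[2] = -30 + -80 + 30 = -80 deg
  cos(-80 deg) = 0.1736, sin(-80 deg) = -0.9848
  joint[3] = (5.4669, -5.9992) + 1.1 * (0.1736, -0.9848) = (5.4669 + 0.1910, -5.9992 + -1.0833) = (5.6579, -7.0825)
link 3: phi[3] = -30 + -80 + 30 + 150 = 70 deg
  cos(70 deg) = 0.3420, sin(70 deg) = 0.9397
  joint[4] = (5.6579, -7.0825) + 6.4 * (0.3420, 0.9397) = (5.6579 + 2.1889, -7.0825 + 6.0140) = (7.8469, -1.0685)
End effector: (7.8469, -1.0685)

Answer: 7.8469 -1.0685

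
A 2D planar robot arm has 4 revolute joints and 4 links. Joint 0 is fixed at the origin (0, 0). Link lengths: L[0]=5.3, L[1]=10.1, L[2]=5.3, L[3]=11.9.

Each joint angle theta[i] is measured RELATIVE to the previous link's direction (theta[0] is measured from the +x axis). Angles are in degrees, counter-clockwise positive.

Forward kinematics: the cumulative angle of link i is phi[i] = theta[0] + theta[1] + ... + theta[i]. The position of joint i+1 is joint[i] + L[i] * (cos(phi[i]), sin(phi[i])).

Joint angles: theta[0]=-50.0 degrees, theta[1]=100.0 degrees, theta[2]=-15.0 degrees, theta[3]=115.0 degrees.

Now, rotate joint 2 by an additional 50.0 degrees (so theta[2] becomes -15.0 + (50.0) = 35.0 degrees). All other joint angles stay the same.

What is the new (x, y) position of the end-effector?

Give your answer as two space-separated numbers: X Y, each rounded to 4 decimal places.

Answer: -0.8215 4.8868

Derivation:
joint[0] = (0.0000, 0.0000)  (base)
link 0: phi[0] = -50 = -50 deg
  cos(-50 deg) = 0.6428, sin(-50 deg) = -0.7660
  joint[1] = (0.0000, 0.0000) + 5.3 * (0.6428, -0.7660) = (0.0000 + 3.4068, 0.0000 + -4.0600) = (3.4068, -4.0600)
link 1: phi[1] = -50 + 100 = 50 deg
  cos(50 deg) = 0.6428, sin(50 deg) = 0.7660
  joint[2] = (3.4068, -4.0600) + 10.1 * (0.6428, 0.7660) = (3.4068 + 6.4922, -4.0600 + 7.7370) = (9.8989, 3.6770)
link 2: phi[2] = -50 + 100 + 35 = 85 deg
  cos(85 deg) = 0.0872, sin(85 deg) = 0.9962
  joint[3] = (9.8989, 3.6770) + 5.3 * (0.0872, 0.9962) = (9.8989 + 0.4619, 3.6770 + 5.2798) = (10.3609, 8.9568)
link 3: phi[3] = -50 + 100 + 35 + 115 = 200 deg
  cos(200 deg) = -0.9397, sin(200 deg) = -0.3420
  joint[4] = (10.3609, 8.9568) + 11.9 * (-0.9397, -0.3420) = (10.3609 + -11.1823, 8.9568 + -4.0700) = (-0.8215, 4.8868)
End effector: (-0.8215, 4.8868)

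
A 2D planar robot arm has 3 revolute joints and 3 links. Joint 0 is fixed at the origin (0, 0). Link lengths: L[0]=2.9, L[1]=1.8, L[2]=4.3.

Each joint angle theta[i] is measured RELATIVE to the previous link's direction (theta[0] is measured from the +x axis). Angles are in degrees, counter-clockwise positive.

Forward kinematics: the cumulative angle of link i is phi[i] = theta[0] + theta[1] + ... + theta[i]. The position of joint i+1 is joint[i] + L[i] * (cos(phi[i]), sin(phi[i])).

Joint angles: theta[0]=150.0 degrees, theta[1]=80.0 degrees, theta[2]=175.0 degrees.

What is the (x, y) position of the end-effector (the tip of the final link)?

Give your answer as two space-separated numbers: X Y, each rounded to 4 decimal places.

joint[0] = (0.0000, 0.0000)  (base)
link 0: phi[0] = 150 = 150 deg
  cos(150 deg) = -0.8660, sin(150 deg) = 0.5000
  joint[1] = (0.0000, 0.0000) + 2.9 * (-0.8660, 0.5000) = (0.0000 + -2.5115, 0.0000 + 1.4500) = (-2.5115, 1.4500)
link 1: phi[1] = 150 + 80 = 230 deg
  cos(230 deg) = -0.6428, sin(230 deg) = -0.7660
  joint[2] = (-2.5115, 1.4500) + 1.8 * (-0.6428, -0.7660) = (-2.5115 + -1.1570, 1.4500 + -1.3789) = (-3.6685, 0.0711)
link 2: phi[2] = 150 + 80 + 175 = 405 deg
  cos(405 deg) = 0.7071, sin(405 deg) = 0.7071
  joint[3] = (-3.6685, 0.0711) + 4.3 * (0.7071, 0.7071) = (-3.6685 + 3.0406, 0.0711 + 3.0406) = (-0.6279, 3.1117)
End effector: (-0.6279, 3.1117)

Answer: -0.6279 3.1117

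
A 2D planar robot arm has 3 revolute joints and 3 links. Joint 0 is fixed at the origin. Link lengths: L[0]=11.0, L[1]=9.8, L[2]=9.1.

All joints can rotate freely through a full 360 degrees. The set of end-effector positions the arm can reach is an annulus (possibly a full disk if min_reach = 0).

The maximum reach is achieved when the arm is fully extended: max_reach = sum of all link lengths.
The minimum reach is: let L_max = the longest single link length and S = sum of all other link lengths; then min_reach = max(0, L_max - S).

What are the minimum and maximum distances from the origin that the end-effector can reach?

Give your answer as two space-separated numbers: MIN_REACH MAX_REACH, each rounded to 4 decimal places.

Link lengths: [11.0, 9.8, 9.1]
max_reach = 11 + 9.8 + 9.1 = 29.9
L_max = max([11.0, 9.8, 9.1]) = 11
S (sum of others) = 29.9 - 11 = 18.9
min_reach = max(0, 11 - 18.9) = max(0, -7.9) = 0

Answer: 0.0000 29.9000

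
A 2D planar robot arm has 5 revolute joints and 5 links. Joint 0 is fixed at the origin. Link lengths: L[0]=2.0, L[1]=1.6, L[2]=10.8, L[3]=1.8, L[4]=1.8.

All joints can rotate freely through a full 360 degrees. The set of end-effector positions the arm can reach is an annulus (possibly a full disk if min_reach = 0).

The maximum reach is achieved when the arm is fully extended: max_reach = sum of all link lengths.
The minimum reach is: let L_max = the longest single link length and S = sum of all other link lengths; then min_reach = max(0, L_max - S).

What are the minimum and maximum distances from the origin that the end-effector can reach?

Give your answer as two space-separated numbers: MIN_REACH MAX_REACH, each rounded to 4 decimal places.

Answer: 3.6000 18.0000

Derivation:
Link lengths: [2.0, 1.6, 10.8, 1.8, 1.8]
max_reach = 2 + 1.6 + 10.8 + 1.8 + 1.8 = 18
L_max = max([2.0, 1.6, 10.8, 1.8, 1.8]) = 10.8
S (sum of others) = 18 - 10.8 = 7.2
min_reach = max(0, 10.8 - 7.2) = max(0, 3.6) = 3.6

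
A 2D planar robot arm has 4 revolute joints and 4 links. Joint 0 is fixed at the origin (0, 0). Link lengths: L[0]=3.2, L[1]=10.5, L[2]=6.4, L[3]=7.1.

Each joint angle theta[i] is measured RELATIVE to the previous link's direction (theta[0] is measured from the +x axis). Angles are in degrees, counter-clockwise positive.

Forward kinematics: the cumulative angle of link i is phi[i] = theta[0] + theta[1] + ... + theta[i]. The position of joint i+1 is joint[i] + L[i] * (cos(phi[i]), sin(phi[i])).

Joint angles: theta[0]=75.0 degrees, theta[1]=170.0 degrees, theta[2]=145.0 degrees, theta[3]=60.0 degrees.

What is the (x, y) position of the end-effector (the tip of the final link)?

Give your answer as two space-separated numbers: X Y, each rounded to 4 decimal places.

joint[0] = (0.0000, 0.0000)  (base)
link 0: phi[0] = 75 = 75 deg
  cos(75 deg) = 0.2588, sin(75 deg) = 0.9659
  joint[1] = (0.0000, 0.0000) + 3.2 * (0.2588, 0.9659) = (0.0000 + 0.8282, 0.0000 + 3.0910) = (0.8282, 3.0910)
link 1: phi[1] = 75 + 170 = 245 deg
  cos(245 deg) = -0.4226, sin(245 deg) = -0.9063
  joint[2] = (0.8282, 3.0910) + 10.5 * (-0.4226, -0.9063) = (0.8282 + -4.4375, 3.0910 + -9.5162) = (-3.6093, -6.4253)
link 2: phi[2] = 75 + 170 + 145 = 390 deg
  cos(390 deg) = 0.8660, sin(390 deg) = 0.5000
  joint[3] = (-3.6093, -6.4253) + 6.4 * (0.8660, 0.5000) = (-3.6093 + 5.5426, -6.4253 + 3.2000) = (1.9333, -3.2253)
link 3: phi[3] = 75 + 170 + 145 + 60 = 450 deg
  cos(450 deg) = 0.0000, sin(450 deg) = 1.0000
  joint[4] = (1.9333, -3.2253) + 7.1 * (0.0000, 1.0000) = (1.9333 + 0.0000, -3.2253 + 7.1000) = (1.9333, 3.8747)
End effector: (1.9333, 3.8747)

Answer: 1.9333 3.8747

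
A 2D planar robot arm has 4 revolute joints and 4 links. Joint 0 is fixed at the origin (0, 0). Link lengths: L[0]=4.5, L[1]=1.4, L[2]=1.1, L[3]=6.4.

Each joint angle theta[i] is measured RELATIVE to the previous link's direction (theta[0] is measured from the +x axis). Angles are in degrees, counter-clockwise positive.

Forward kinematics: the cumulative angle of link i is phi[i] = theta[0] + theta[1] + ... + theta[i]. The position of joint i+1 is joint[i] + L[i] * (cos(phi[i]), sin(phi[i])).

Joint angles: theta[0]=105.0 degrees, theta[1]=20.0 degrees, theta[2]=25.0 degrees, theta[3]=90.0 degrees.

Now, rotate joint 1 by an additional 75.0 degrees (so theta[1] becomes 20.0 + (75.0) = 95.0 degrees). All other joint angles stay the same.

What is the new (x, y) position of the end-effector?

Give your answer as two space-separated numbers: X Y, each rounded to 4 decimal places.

Answer: 1.2674 -1.4355

Derivation:
joint[0] = (0.0000, 0.0000)  (base)
link 0: phi[0] = 105 = 105 deg
  cos(105 deg) = -0.2588, sin(105 deg) = 0.9659
  joint[1] = (0.0000, 0.0000) + 4.5 * (-0.2588, 0.9659) = (0.0000 + -1.1647, 0.0000 + 4.3467) = (-1.1647, 4.3467)
link 1: phi[1] = 105 + 95 = 200 deg
  cos(200 deg) = -0.9397, sin(200 deg) = -0.3420
  joint[2] = (-1.1647, 4.3467) + 1.4 * (-0.9397, -0.3420) = (-1.1647 + -1.3156, 4.3467 + -0.4788) = (-2.4803, 3.8678)
link 2: phi[2] = 105 + 95 + 25 = 225 deg
  cos(225 deg) = -0.7071, sin(225 deg) = -0.7071
  joint[3] = (-2.4803, 3.8678) + 1.1 * (-0.7071, -0.7071) = (-2.4803 + -0.7778, 3.8678 + -0.7778) = (-3.2581, 3.0900)
link 3: phi[3] = 105 + 95 + 25 + 90 = 315 deg
  cos(315 deg) = 0.7071, sin(315 deg) = -0.7071
  joint[4] = (-3.2581, 3.0900) + 6.4 * (0.7071, -0.7071) = (-3.2581 + 4.5255, 3.0900 + -4.5255) = (1.2674, -1.4355)
End effector: (1.2674, -1.4355)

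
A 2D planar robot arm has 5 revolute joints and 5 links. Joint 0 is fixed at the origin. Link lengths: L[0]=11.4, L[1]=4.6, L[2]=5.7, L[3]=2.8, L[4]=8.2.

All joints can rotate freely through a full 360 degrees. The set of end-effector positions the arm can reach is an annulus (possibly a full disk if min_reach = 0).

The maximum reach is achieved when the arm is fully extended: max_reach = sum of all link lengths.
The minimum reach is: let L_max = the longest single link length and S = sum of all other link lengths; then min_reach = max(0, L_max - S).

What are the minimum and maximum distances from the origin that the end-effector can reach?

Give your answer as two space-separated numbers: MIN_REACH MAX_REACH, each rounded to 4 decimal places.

Link lengths: [11.4, 4.6, 5.7, 2.8, 8.2]
max_reach = 11.4 + 4.6 + 5.7 + 2.8 + 8.2 = 32.7
L_max = max([11.4, 4.6, 5.7, 2.8, 8.2]) = 11.4
S (sum of others) = 32.7 - 11.4 = 21.3
min_reach = max(0, 11.4 - 21.3) = max(0, -9.9) = 0

Answer: 0.0000 32.7000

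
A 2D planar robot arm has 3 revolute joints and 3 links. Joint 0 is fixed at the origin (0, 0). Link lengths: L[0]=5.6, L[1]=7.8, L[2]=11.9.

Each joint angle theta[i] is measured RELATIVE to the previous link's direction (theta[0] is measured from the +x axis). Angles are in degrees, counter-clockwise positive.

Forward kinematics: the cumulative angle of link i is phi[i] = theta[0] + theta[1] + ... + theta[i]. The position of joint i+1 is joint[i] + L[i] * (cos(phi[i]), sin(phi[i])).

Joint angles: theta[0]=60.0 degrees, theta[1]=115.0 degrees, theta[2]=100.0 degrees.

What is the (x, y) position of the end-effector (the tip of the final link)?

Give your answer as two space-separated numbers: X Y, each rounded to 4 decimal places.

Answer: -3.9332 -6.3252

Derivation:
joint[0] = (0.0000, 0.0000)  (base)
link 0: phi[0] = 60 = 60 deg
  cos(60 deg) = 0.5000, sin(60 deg) = 0.8660
  joint[1] = (0.0000, 0.0000) + 5.6 * (0.5000, 0.8660) = (0.0000 + 2.8000, 0.0000 + 4.8497) = (2.8000, 4.8497)
link 1: phi[1] = 60 + 115 = 175 deg
  cos(175 deg) = -0.9962, sin(175 deg) = 0.0872
  joint[2] = (2.8000, 4.8497) + 7.8 * (-0.9962, 0.0872) = (2.8000 + -7.7703, 4.8497 + 0.6798) = (-4.9703, 5.5296)
link 2: phi[2] = 60 + 115 + 100 = 275 deg
  cos(275 deg) = 0.0872, sin(275 deg) = -0.9962
  joint[3] = (-4.9703, 5.5296) + 11.9 * (0.0872, -0.9962) = (-4.9703 + 1.0372, 5.5296 + -11.8547) = (-3.9332, -6.3252)
End effector: (-3.9332, -6.3252)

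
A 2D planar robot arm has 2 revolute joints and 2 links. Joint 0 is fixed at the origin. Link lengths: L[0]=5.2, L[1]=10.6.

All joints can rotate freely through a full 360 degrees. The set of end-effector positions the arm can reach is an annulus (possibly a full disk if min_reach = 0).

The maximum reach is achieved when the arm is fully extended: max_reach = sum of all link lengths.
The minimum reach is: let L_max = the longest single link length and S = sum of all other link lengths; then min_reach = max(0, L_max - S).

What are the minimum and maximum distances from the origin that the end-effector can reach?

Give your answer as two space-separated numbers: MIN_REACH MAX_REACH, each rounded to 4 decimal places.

Answer: 5.4000 15.8000

Derivation:
Link lengths: [5.2, 10.6]
max_reach = 5.2 + 10.6 = 15.8
L_max = max([5.2, 10.6]) = 10.6
S (sum of others) = 15.8 - 10.6 = 5.2
min_reach = max(0, 10.6 - 5.2) = max(0, 5.4) = 5.4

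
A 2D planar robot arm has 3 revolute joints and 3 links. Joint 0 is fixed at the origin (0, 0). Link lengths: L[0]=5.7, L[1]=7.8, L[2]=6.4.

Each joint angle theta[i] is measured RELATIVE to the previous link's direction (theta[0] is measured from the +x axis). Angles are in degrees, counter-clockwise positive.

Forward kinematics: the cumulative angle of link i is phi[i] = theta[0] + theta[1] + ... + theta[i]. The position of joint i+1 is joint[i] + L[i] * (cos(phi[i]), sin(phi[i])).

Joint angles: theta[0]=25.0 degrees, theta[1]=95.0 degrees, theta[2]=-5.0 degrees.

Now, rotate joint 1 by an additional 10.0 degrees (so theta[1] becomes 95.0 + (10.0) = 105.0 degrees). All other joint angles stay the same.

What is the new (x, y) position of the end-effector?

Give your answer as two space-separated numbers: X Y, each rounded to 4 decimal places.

Answer: -3.5187 13.6266

Derivation:
joint[0] = (0.0000, 0.0000)  (base)
link 0: phi[0] = 25 = 25 deg
  cos(25 deg) = 0.9063, sin(25 deg) = 0.4226
  joint[1] = (0.0000, 0.0000) + 5.7 * (0.9063, 0.4226) = (0.0000 + 5.1660, 0.0000 + 2.4089) = (5.1660, 2.4089)
link 1: phi[1] = 25 + 105 = 130 deg
  cos(130 deg) = -0.6428, sin(130 deg) = 0.7660
  joint[2] = (5.1660, 2.4089) + 7.8 * (-0.6428, 0.7660) = (5.1660 + -5.0137, 2.4089 + 5.9751) = (0.1522, 8.3841)
link 2: phi[2] = 25 + 105 + -5 = 125 deg
  cos(125 deg) = -0.5736, sin(125 deg) = 0.8192
  joint[3] = (0.1522, 8.3841) + 6.4 * (-0.5736, 0.8192) = (0.1522 + -3.6709, 8.3841 + 5.2426) = (-3.5187, 13.6266)
End effector: (-3.5187, 13.6266)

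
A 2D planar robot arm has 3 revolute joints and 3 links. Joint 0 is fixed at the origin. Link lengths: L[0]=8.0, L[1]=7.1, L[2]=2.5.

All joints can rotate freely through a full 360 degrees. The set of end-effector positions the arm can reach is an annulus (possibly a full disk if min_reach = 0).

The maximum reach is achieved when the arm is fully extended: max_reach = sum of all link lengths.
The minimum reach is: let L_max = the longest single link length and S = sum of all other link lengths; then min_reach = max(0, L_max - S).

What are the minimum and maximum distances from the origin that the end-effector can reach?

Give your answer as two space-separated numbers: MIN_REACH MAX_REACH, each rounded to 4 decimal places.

Link lengths: [8.0, 7.1, 2.5]
max_reach = 8 + 7.1 + 2.5 = 17.6
L_max = max([8.0, 7.1, 2.5]) = 8
S (sum of others) = 17.6 - 8 = 9.6
min_reach = max(0, 8 - 9.6) = max(0, -1.6) = 0

Answer: 0.0000 17.6000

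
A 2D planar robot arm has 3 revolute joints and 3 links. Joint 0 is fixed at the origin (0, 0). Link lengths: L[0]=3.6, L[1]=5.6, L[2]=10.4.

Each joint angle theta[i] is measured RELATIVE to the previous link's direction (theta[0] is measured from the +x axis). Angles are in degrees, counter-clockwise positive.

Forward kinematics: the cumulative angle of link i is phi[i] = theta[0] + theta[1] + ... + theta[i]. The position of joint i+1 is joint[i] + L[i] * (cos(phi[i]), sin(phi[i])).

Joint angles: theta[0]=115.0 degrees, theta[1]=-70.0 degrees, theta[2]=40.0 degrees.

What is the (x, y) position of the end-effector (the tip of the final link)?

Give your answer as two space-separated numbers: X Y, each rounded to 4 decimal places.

Answer: 3.3448 17.5829

Derivation:
joint[0] = (0.0000, 0.0000)  (base)
link 0: phi[0] = 115 = 115 deg
  cos(115 deg) = -0.4226, sin(115 deg) = 0.9063
  joint[1] = (0.0000, 0.0000) + 3.6 * (-0.4226, 0.9063) = (0.0000 + -1.5214, 0.0000 + 3.2627) = (-1.5214, 3.2627)
link 1: phi[1] = 115 + -70 = 45 deg
  cos(45 deg) = 0.7071, sin(45 deg) = 0.7071
  joint[2] = (-1.5214, 3.2627) + 5.6 * (0.7071, 0.7071) = (-1.5214 + 3.9598, 3.2627 + 3.9598) = (2.4384, 7.2225)
link 2: phi[2] = 115 + -70 + 40 = 85 deg
  cos(85 deg) = 0.0872, sin(85 deg) = 0.9962
  joint[3] = (2.4384, 7.2225) + 10.4 * (0.0872, 0.9962) = (2.4384 + 0.9064, 7.2225 + 10.3604) = (3.3448, 17.5829)
End effector: (3.3448, 17.5829)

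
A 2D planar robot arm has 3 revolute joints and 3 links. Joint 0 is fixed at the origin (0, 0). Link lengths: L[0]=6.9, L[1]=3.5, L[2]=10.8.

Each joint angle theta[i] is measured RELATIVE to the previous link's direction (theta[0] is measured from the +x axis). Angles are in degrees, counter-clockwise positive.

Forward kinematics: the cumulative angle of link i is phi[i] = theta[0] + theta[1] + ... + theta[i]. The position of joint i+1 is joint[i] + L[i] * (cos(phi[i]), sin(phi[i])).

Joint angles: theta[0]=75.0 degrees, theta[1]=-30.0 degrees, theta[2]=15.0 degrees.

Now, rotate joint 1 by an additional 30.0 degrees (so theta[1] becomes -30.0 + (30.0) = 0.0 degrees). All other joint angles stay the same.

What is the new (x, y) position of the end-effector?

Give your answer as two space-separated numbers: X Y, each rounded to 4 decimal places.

joint[0] = (0.0000, 0.0000)  (base)
link 0: phi[0] = 75 = 75 deg
  cos(75 deg) = 0.2588, sin(75 deg) = 0.9659
  joint[1] = (0.0000, 0.0000) + 6.9 * (0.2588, 0.9659) = (0.0000 + 1.7859, 0.0000 + 6.6649) = (1.7859, 6.6649)
link 1: phi[1] = 75 + 0 = 75 deg
  cos(75 deg) = 0.2588, sin(75 deg) = 0.9659
  joint[2] = (1.7859, 6.6649) + 3.5 * (0.2588, 0.9659) = (1.7859 + 0.9059, 6.6649 + 3.3807) = (2.6917, 10.0456)
link 2: phi[2] = 75 + 0 + 15 = 90 deg
  cos(90 deg) = 0.0000, sin(90 deg) = 1.0000
  joint[3] = (2.6917, 10.0456) + 10.8 * (0.0000, 1.0000) = (2.6917 + 0.0000, 10.0456 + 10.8000) = (2.6917, 20.8456)
End effector: (2.6917, 20.8456)

Answer: 2.6917 20.8456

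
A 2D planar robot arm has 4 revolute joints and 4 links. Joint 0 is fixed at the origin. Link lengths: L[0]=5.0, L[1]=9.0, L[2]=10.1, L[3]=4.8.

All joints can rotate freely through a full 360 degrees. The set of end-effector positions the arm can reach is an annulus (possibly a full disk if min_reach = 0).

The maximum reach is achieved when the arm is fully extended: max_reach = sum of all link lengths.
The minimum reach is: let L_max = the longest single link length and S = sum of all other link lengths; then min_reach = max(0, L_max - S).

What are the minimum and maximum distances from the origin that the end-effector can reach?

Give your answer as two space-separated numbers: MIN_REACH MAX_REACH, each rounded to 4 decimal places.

Answer: 0.0000 28.9000

Derivation:
Link lengths: [5.0, 9.0, 10.1, 4.8]
max_reach = 5 + 9 + 10.1 + 4.8 = 28.9
L_max = max([5.0, 9.0, 10.1, 4.8]) = 10.1
S (sum of others) = 28.9 - 10.1 = 18.8
min_reach = max(0, 10.1 - 18.8) = max(0, -8.7) = 0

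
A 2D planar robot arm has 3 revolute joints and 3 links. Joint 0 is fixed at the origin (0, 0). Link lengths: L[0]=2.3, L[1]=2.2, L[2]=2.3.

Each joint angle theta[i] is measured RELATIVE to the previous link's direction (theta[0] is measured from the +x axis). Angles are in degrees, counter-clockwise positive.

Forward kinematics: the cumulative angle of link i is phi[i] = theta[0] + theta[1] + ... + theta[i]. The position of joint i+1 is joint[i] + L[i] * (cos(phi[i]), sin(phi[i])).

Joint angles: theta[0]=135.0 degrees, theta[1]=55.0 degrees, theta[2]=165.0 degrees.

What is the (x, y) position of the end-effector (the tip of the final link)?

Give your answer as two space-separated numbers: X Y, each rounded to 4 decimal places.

joint[0] = (0.0000, 0.0000)  (base)
link 0: phi[0] = 135 = 135 deg
  cos(135 deg) = -0.7071, sin(135 deg) = 0.7071
  joint[1] = (0.0000, 0.0000) + 2.3 * (-0.7071, 0.7071) = (0.0000 + -1.6263, 0.0000 + 1.6263) = (-1.6263, 1.6263)
link 1: phi[1] = 135 + 55 = 190 deg
  cos(190 deg) = -0.9848, sin(190 deg) = -0.1736
  joint[2] = (-1.6263, 1.6263) + 2.2 * (-0.9848, -0.1736) = (-1.6263 + -2.1666, 1.6263 + -0.3820) = (-3.7929, 1.2443)
link 2: phi[2] = 135 + 55 + 165 = 355 deg
  cos(355 deg) = 0.9962, sin(355 deg) = -0.0872
  joint[3] = (-3.7929, 1.2443) + 2.3 * (0.9962, -0.0872) = (-3.7929 + 2.2912, 1.2443 + -0.2005) = (-1.5017, 1.0439)
End effector: (-1.5017, 1.0439)

Answer: -1.5017 1.0439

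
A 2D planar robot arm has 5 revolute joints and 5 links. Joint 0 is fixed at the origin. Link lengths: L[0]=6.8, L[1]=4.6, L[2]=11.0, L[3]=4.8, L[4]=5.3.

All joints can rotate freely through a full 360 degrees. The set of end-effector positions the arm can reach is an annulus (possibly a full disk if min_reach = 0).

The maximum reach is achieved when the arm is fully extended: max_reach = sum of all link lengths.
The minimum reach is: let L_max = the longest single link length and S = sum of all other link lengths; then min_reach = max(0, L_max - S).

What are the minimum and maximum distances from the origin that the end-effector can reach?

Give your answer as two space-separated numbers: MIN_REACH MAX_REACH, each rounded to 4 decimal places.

Link lengths: [6.8, 4.6, 11.0, 4.8, 5.3]
max_reach = 6.8 + 4.6 + 11 + 4.8 + 5.3 = 32.5
L_max = max([6.8, 4.6, 11.0, 4.8, 5.3]) = 11
S (sum of others) = 32.5 - 11 = 21.5
min_reach = max(0, 11 - 21.5) = max(0, -10.5) = 0

Answer: 0.0000 32.5000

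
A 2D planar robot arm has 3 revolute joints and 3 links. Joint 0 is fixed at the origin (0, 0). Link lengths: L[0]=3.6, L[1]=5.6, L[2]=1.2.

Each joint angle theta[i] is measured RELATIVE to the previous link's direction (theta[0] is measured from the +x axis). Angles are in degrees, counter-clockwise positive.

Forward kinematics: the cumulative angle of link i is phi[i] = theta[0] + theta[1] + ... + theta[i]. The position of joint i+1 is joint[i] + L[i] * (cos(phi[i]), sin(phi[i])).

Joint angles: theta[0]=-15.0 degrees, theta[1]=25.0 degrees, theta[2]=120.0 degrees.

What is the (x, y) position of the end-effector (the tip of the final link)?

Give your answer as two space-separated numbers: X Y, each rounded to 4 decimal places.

Answer: 8.2209 0.9599

Derivation:
joint[0] = (0.0000, 0.0000)  (base)
link 0: phi[0] = -15 = -15 deg
  cos(-15 deg) = 0.9659, sin(-15 deg) = -0.2588
  joint[1] = (0.0000, 0.0000) + 3.6 * (0.9659, -0.2588) = (0.0000 + 3.4773, 0.0000 + -0.9317) = (3.4773, -0.9317)
link 1: phi[1] = -15 + 25 = 10 deg
  cos(10 deg) = 0.9848, sin(10 deg) = 0.1736
  joint[2] = (3.4773, -0.9317) + 5.6 * (0.9848, 0.1736) = (3.4773 + 5.5149, -0.9317 + 0.9724) = (8.9923, 0.0407)
link 2: phi[2] = -15 + 25 + 120 = 130 deg
  cos(130 deg) = -0.6428, sin(130 deg) = 0.7660
  joint[3] = (8.9923, 0.0407) + 1.2 * (-0.6428, 0.7660) = (8.9923 + -0.7713, 0.0407 + 0.9193) = (8.2209, 0.9599)
End effector: (8.2209, 0.9599)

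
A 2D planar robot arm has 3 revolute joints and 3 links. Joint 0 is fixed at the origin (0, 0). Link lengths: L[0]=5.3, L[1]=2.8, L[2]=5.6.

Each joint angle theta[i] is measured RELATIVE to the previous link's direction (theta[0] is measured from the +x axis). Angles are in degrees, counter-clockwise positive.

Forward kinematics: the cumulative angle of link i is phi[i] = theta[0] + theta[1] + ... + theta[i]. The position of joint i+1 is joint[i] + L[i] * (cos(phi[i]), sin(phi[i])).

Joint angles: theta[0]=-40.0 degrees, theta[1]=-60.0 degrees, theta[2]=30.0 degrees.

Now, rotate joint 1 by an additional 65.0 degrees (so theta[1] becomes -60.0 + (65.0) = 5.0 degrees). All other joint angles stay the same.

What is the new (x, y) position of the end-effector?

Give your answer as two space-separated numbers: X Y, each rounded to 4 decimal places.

Answer: 11.9324 -5.5009

Derivation:
joint[0] = (0.0000, 0.0000)  (base)
link 0: phi[0] = -40 = -40 deg
  cos(-40 deg) = 0.7660, sin(-40 deg) = -0.6428
  joint[1] = (0.0000, 0.0000) + 5.3 * (0.7660, -0.6428) = (0.0000 + 4.0600, 0.0000 + -3.4068) = (4.0600, -3.4068)
link 1: phi[1] = -40 + 5 = -35 deg
  cos(-35 deg) = 0.8192, sin(-35 deg) = -0.5736
  joint[2] = (4.0600, -3.4068) + 2.8 * (0.8192, -0.5736) = (4.0600 + 2.2936, -3.4068 + -1.6060) = (6.3537, -5.0128)
link 2: phi[2] = -40 + 5 + 30 = -5 deg
  cos(-5 deg) = 0.9962, sin(-5 deg) = -0.0872
  joint[3] = (6.3537, -5.0128) + 5.6 * (0.9962, -0.0872) = (6.3537 + 5.5787, -5.0128 + -0.4881) = (11.9324, -5.5009)
End effector: (11.9324, -5.5009)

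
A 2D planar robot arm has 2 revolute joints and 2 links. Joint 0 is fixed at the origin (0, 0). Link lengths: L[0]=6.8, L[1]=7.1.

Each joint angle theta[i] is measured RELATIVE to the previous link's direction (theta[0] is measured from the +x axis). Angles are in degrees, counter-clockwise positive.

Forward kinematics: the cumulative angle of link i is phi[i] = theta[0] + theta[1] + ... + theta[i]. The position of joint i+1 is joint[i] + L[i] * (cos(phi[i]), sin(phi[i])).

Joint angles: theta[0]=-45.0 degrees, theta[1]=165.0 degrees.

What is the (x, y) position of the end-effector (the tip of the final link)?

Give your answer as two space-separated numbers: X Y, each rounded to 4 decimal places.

joint[0] = (0.0000, 0.0000)  (base)
link 0: phi[0] = -45 = -45 deg
  cos(-45 deg) = 0.7071, sin(-45 deg) = -0.7071
  joint[1] = (0.0000, 0.0000) + 6.8 * (0.7071, -0.7071) = (0.0000 + 4.8083, 0.0000 + -4.8083) = (4.8083, -4.8083)
link 1: phi[1] = -45 + 165 = 120 deg
  cos(120 deg) = -0.5000, sin(120 deg) = 0.8660
  joint[2] = (4.8083, -4.8083) + 7.1 * (-0.5000, 0.8660) = (4.8083 + -3.5500, -4.8083 + 6.1488) = (1.2583, 1.3405)
End effector: (1.2583, 1.3405)

Answer: 1.2583 1.3405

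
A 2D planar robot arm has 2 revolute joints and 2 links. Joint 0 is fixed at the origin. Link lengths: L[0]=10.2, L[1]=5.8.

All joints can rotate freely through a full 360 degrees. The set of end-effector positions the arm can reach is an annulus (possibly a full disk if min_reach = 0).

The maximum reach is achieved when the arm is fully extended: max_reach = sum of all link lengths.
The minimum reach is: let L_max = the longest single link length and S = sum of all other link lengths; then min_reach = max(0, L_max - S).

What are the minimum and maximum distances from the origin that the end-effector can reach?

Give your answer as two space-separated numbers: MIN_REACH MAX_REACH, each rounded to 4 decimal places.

Link lengths: [10.2, 5.8]
max_reach = 10.2 + 5.8 = 16
L_max = max([10.2, 5.8]) = 10.2
S (sum of others) = 16 - 10.2 = 5.8
min_reach = max(0, 10.2 - 5.8) = max(0, 4.4) = 4.4

Answer: 4.4000 16.0000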